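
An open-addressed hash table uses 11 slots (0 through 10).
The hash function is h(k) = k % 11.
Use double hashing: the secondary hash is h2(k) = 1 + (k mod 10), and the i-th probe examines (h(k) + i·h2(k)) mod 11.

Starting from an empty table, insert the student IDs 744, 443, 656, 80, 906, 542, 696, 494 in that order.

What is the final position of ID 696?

2

744: h=7 → slot 7
443: h=3 → slot 3
656: h=7, h2=7, probe 7,3,10 → slot 10
80: h=3, h2=1, probe 3,4 → slot 4
906: h=4, h2=7, probe 4,0 → slot 0
542: h=3, h2=3, probe 3,6 → slot 6
696: h=3, h2=7, probe 3,10,6,2 → slot 2
494: h=10, h2=5, probe 10,4,9 → slot 9
Table: [906, ., 696, 443, 80, ., 542, 744, ., 494, 656]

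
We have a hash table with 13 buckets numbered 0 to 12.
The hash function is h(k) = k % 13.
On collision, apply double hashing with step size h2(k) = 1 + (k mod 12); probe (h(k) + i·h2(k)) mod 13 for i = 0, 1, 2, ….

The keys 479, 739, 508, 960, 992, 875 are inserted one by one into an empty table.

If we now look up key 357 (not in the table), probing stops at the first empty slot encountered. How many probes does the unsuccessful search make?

3

Insert 479: h=11, slot 11 empty -> index 11.
Insert 739: h=11, h2=8, slot 11 occupied -> index 6.
Insert 508: h=1, slot 1 empty -> index 1.
Insert 960: h=11, h2=1, slot 11 occupied -> index 12.
Insert 992: h=4, slot 4 empty -> index 4.
Insert 875: h=4, h2=12, slot 4 occupied -> index 3.
Table: [∅, 508, ∅, 875, 992, ∅, 739, ∅, ∅, ∅, ∅, 479, 960]
Lookup 357: h=6, h2=10, probe 6,3,0 → slot 0 empty, not found.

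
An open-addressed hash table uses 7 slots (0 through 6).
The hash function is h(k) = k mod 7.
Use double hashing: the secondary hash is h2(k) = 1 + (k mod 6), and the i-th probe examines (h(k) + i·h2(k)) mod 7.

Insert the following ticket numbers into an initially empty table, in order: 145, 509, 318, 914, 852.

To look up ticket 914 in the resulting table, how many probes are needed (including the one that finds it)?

145: h=5 → slot 5
509: h=5, h2=6, probe 5,4 → slot 4
318: h=3 → slot 3
914: h=4, h2=3, probe 4,0 → slot 0
852: h=5, h2=1, probe 5,6 → slot 6
Table: [914, —, —, 318, 509, 145, 852]
Lookup 914: h=4, h2=3, probe 4,0 → found at 0.

2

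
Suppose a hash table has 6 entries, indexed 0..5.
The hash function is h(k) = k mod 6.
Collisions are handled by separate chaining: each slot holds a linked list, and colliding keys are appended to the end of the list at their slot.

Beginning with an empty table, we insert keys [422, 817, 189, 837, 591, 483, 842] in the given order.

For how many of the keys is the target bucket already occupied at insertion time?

422 -> bucket 2
817 -> bucket 1
189 -> bucket 3
837 -> bucket 3 (collision)
591 -> bucket 3 (collision)
483 -> bucket 3 (collision)
842 -> bucket 2 (collision)
Final buckets:
0: -
1: 817
2: 422 -> 842
3: 189 -> 837 -> 591 -> 483
4: -
5: -

4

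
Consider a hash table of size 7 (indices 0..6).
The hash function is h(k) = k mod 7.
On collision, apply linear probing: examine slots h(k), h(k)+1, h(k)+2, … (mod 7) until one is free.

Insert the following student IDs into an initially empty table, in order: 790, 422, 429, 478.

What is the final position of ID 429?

790 hashes to 6; slot 6 is free => place at 6.
422 hashes to 2; slot 2 is free => place at 2.
429 hashes to 2; 2 taken => place at 3.
478 hashes to 2; 2,3 taken => place at 4.
Table: [∅, ∅, 422, 429, 478, ∅, 790]

3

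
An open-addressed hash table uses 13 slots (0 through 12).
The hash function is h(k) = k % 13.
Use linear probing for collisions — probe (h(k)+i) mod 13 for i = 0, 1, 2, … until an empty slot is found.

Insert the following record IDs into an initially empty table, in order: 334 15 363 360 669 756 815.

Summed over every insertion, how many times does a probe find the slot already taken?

334: h=9 → slot 9
15: h=2 → slot 2
363: h=12 → slot 12
360: h=9, probe 9,10 → slot 10
669: h=6 → slot 6
756: h=2, probe 2,3 → slot 3
815: h=9, probe 9,10,11 → slot 11
Table: [_, _, 15, 756, _, _, 669, _, _, 334, 360, 815, 363]

4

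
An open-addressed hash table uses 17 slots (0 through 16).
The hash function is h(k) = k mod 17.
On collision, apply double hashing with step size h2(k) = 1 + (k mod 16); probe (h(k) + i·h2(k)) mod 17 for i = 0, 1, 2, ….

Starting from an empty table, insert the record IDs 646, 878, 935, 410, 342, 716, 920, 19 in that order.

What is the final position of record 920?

3

Insert 646: h=0, slot 0 empty -> index 0.
Insert 878: h=11, slot 11 empty -> index 11.
Insert 935: h=0, h2=8, slot 0 occupied -> index 8.
Insert 410: h=2, slot 2 empty -> index 2.
Insert 342: h=2, h2=7, slot 2 occupied -> index 9.
Insert 716: h=2, h2=13, slot 2 occupied -> index 15.
Insert 920: h=2, h2=9, slots 2,11 occupied -> index 3.
Insert 19: h=2, h2=4, slot 2 occupied -> index 6.
Table: [646, -, 410, 920, -, -, 19, -, 935, 342, -, 878, -, -, -, 716, -]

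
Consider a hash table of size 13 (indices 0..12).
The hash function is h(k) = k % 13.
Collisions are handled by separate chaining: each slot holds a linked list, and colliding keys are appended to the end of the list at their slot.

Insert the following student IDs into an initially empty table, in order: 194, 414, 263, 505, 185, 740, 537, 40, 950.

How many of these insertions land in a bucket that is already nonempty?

Insert 194: h=12, bucket 12 empty -> new chain.
Insert 414: h=11, bucket 11 empty -> new chain.
Insert 263: h=3, bucket 3 empty -> new chain.
Insert 505: h=11, bucket 11 nonempty -> append to chain.
Insert 185: h=3, bucket 3 nonempty -> append to chain.
Insert 740: h=12, bucket 12 nonempty -> append to chain.
Insert 537: h=4, bucket 4 empty -> new chain.
Insert 40: h=1, bucket 1 empty -> new chain.
Insert 950: h=1, bucket 1 nonempty -> append to chain.
Final buckets:
0: -
1: 40 -> 950
2: -
3: 263 -> 185
4: 537
5: -
6: -
7: -
8: -
9: -
10: -
11: 414 -> 505
12: 194 -> 740

4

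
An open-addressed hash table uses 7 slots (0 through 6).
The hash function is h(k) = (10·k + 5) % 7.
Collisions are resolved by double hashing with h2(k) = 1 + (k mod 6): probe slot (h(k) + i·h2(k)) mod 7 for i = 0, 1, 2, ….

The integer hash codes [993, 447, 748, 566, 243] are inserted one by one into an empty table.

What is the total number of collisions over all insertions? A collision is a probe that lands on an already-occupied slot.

993 hashes to 2; slot 2 is free → place at 2.
447 hashes to 2, h2=4; 2 taken → place at 6.
748 hashes to 2, h2=5; 2 taken → place at 0.
566 hashes to 2, h2=3; 2 taken → place at 5.
243 hashes to 6, h2=4; 6 taken → place at 3.
Table: [748, _, 993, 243, _, 566, 447]

4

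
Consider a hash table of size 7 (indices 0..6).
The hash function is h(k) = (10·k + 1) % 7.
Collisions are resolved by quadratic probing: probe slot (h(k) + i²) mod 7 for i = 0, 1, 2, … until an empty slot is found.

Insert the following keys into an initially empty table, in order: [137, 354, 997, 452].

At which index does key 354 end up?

137: h=6 -> slot 6
354: h=6, probe 6,0 -> slot 0
997: h=3 -> slot 3
452: h=6, probe 6,0,3,1 -> slot 1
Table: [354, 452, _, 997, _, _, 137]

0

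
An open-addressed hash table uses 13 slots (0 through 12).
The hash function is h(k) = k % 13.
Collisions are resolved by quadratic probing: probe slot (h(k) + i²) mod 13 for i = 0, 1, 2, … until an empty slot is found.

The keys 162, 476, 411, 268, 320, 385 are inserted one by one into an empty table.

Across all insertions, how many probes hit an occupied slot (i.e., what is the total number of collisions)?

162: h=6 → slot 6
476: h=8 → slot 8
411: h=8, probe 8,9 → slot 9
268: h=8, probe 8,9,12 → slot 12
320: h=8, probe 8,9,12,4 → slot 4
385: h=8, probe 8,9,12,4,11 → slot 11
Table: [—, —, —, —, 320, —, 162, —, 476, 411, —, 385, 268]

10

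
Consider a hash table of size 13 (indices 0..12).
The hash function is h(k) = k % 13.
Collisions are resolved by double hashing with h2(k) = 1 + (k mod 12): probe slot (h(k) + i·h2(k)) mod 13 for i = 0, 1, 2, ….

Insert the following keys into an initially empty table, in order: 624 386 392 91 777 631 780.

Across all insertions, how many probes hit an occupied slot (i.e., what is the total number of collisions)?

2

Insert 624: h=0, slot 0 empty → index 0.
Insert 386: h=9, slot 9 empty → index 9.
Insert 392: h=2, slot 2 empty → index 2.
Insert 91: h=0, h2=8, slot 0 occupied → index 8.
Insert 777: h=10, slot 10 empty → index 10.
Insert 631: h=7, slot 7 empty → index 7.
Insert 780: h=0, h2=1, slot 0 occupied → index 1.
Table: [624, 780, 392, _, _, _, _, 631, 91, 386, 777, _, _]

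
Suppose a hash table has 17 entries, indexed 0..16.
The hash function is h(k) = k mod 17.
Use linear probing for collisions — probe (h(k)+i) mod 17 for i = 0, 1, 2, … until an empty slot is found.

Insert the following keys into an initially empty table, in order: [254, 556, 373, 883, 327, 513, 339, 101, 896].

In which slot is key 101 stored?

5

254 hashes to 16; slot 16 is free → place at 16.
556 hashes to 12; slot 12 is free → place at 12.
373 hashes to 16; 16 taken → place at 0.
883 hashes to 16; 16,0 taken → place at 1.
327 hashes to 4; slot 4 is free → place at 4.
513 hashes to 3; slot 3 is free → place at 3.
339 hashes to 16; 16,0,1 taken → place at 2.
101 hashes to 16; 16,0,1,2,3,4 taken → place at 5.
896 hashes to 12; 12 taken → place at 13.
Table: [373, 883, 339, 513, 327, 101, —, —, —, —, —, —, 556, 896, —, —, 254]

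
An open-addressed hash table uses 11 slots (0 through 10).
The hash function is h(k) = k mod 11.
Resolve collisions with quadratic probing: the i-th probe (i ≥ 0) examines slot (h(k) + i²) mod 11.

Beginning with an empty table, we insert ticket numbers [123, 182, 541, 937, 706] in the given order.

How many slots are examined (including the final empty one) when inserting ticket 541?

123: h=2 -> slot 2
182: h=6 -> slot 6
541: h=2, probe 2,3 -> slot 3
937: h=2, probe 2,3,6,0 -> slot 0
706: h=2, probe 2,3,6,0,7 -> slot 7
Table: [937, —, 123, 541, —, —, 182, 706, —, —, —]

2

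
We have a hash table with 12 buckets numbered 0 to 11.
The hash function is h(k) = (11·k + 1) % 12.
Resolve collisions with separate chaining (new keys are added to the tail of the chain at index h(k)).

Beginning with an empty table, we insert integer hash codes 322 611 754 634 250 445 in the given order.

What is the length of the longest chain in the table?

4

322 → bucket 3
611 → bucket 2
754 → bucket 3 (collision)
634 → bucket 3 (collision)
250 → bucket 3 (collision)
445 → bucket 0
Final buckets:
0: 445
1: -
2: 611
3: 322 -> 754 -> 634 -> 250
4: -
5: -
6: -
7: -
8: -
9: -
10: -
11: -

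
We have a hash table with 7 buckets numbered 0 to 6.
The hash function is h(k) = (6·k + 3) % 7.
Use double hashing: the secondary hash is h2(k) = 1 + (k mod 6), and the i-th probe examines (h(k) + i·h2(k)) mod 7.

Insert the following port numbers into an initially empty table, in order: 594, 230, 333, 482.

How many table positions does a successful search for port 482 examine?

3

594 hashes to 4; slot 4 is free -> place at 4.
230 hashes to 4, h2=3; 4 taken -> place at 0.
333 hashes to 6; slot 6 is free -> place at 6.
482 hashes to 4, h2=3; 4,0 taken -> place at 3.
Table: [230, ∅, ∅, 482, 594, ∅, 333]
Lookup 482: h=4, h2=3, probe 4,0,3 → found at 3.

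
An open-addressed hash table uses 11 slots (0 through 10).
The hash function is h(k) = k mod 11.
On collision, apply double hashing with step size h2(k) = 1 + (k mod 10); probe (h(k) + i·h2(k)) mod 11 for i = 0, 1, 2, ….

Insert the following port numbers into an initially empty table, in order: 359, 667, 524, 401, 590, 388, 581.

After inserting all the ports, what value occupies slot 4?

Insert 359: h=7, slot 7 empty -> index 7.
Insert 667: h=7, h2=8, slot 7 occupied -> index 4.
Insert 524: h=7, h2=5, slot 7 occupied -> index 1.
Insert 401: h=5, slot 5 empty -> index 5.
Insert 590: h=7, h2=1, slot 7 occupied -> index 8.
Insert 388: h=3, slot 3 empty -> index 3.
Insert 581: h=9, slot 9 empty -> index 9.
Table: [., 524, ., 388, 667, 401, ., 359, 590, 581, .]

667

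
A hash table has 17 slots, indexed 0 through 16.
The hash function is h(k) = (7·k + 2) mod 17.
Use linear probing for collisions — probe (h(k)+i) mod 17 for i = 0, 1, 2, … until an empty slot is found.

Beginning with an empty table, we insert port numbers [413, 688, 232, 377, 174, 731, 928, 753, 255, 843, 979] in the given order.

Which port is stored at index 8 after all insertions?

255

Insert 413: h=3, slot 3 empty → index 3.
Insert 688: h=7, slot 7 empty → index 7.
Insert 232: h=11, slot 11 empty → index 11.
Insert 377: h=6, slot 6 empty → index 6.
Insert 174: h=13, slot 13 empty → index 13.
Insert 731: h=2, slot 2 empty → index 2.
Insert 928: h=4, slot 4 empty → index 4.
Insert 753: h=3, slots 3,4 occupied → index 5.
Insert 255: h=2, slots 2,3,4,5,6,7 occupied → index 8.
Insert 843: h=4, slots 4,5,6,7,8 occupied → index 9.
Insert 979: h=4, slots 4,5,6,7,8,9 occupied → index 10.
Table: [—, —, 731, 413, 928, 753, 377, 688, 255, 843, 979, 232, —, 174, —, —, —]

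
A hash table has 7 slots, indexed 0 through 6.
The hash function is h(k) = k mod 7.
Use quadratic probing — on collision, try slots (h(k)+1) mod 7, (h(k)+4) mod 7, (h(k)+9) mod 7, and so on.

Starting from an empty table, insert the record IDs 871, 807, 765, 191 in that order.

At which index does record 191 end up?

4

871: h=3 -> slot 3
807: h=2 -> slot 2
765: h=2, probe 2,3,6 -> slot 6
191: h=2, probe 2,3,6,4 -> slot 4
Table: [—, —, 807, 871, 191, —, 765]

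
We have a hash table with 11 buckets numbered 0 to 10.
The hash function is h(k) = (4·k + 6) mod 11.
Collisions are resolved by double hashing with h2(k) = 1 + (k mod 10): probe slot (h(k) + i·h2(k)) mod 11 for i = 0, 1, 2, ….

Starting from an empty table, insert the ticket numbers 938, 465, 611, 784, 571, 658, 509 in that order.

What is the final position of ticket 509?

938 hashes to 7; slot 7 is free => place at 7.
465 hashes to 7, h2=6; 7 taken => place at 2.
611 hashes to 8; slot 8 is free => place at 8.
784 hashes to 7, h2=5; 7 taken => place at 1.
571 hashes to 2, h2=2; 2 taken => place at 4.
658 hashes to 9; slot 9 is free => place at 9.
509 hashes to 7, h2=10; 7 taken => place at 6.
Table: [-, 784, 465, -, 571, -, 509, 938, 611, 658, -]

6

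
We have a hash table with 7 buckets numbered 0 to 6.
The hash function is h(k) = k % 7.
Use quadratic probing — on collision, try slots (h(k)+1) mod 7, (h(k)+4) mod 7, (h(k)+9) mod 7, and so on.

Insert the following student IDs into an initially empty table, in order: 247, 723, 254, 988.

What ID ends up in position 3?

247: h=2 -> slot 2
723: h=2, probe 2,3 -> slot 3
254: h=2, probe 2,3,6 -> slot 6
988: h=1 -> slot 1
Table: [∅, 988, 247, 723, ∅, ∅, 254]

723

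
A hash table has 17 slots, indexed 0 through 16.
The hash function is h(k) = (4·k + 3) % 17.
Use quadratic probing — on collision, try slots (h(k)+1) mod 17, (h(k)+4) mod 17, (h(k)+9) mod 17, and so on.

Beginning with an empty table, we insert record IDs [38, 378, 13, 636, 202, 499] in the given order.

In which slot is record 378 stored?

38: h=2 → slot 2
378: h=2, probe 2,3 → slot 3
13: h=4 → slot 4
636: h=14 → slot 14
202: h=12 → slot 12
499: h=10 → slot 10
Table: [-, -, 38, 378, 13, -, -, -, -, -, 499, -, 202, -, 636, -, -]

3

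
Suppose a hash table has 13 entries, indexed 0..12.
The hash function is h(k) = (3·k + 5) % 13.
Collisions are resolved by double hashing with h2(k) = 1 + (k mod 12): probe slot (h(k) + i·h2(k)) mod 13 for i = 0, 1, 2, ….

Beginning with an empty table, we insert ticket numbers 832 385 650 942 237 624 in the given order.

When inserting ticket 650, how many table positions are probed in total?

832 hashes to 5; slot 5 is free -> place at 5.
385 hashes to 3; slot 3 is free -> place at 3.
650 hashes to 5, h2=3; 5 taken -> place at 8.
942 hashes to 10; slot 10 is free -> place at 10.
237 hashes to 1; slot 1 is free -> place at 1.
624 hashes to 5, h2=1; 5 taken -> place at 6.
Table: [., 237, ., 385, ., 832, 624, ., 650, ., 942, ., .]

2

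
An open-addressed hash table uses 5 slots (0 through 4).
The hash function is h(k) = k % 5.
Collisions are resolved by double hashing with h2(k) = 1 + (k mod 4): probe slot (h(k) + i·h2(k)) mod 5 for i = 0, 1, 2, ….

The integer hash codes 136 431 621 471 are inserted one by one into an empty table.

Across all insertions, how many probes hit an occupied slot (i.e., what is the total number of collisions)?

136: h=1 → slot 1
431: h=1, h2=4, probe 1,0 → slot 0
621: h=1, h2=2, probe 1,3 → slot 3
471: h=1, h2=4, probe 1,0,4 → slot 4
Table: [431, 136, ., 621, 471]

4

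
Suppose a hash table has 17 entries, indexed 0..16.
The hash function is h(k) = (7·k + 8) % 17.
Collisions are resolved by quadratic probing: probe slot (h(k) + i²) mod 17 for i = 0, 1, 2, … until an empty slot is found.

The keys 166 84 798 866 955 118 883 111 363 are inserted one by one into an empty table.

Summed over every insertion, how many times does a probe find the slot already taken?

166 hashes to 14; slot 14 is free -> place at 14.
84 hashes to 1; slot 1 is free -> place at 1.
798 hashes to 1; 1 taken -> place at 2.
866 hashes to 1; 1,2 taken -> place at 5.
955 hashes to 12; slot 12 is free -> place at 12.
118 hashes to 1; 1,2,5 taken -> place at 10.
883 hashes to 1; 1,2,5,10 taken -> place at 0.
111 hashes to 3; slot 3 is free -> place at 3.
363 hashes to 16; slot 16 is free -> place at 16.
Table: [883, 84, 798, 111, —, 866, —, —, —, —, 118, —, 955, —, 166, —, 363]

10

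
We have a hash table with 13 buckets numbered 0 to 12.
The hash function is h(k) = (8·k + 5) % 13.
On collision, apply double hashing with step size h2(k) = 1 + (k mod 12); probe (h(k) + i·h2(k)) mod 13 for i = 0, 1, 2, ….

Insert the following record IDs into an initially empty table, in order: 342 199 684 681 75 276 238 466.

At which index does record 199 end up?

6

Insert 342: h=11, slot 11 empty → index 11.
Insert 199: h=11, h2=8, slot 11 occupied → index 6.
Insert 684: h=4, slot 4 empty → index 4.
Insert 681: h=6, h2=10, slot 6 occupied → index 3.
Insert 75: h=7, slot 7 empty → index 7.
Insert 276: h=3, h2=1, slots 3,4 occupied → index 5.
Insert 238: h=11, h2=11, slot 11 occupied → index 9.
Insert 466: h=2, slot 2 empty → index 2.
Table: [-, -, 466, 681, 684, 276, 199, 75, -, 238, -, 342, -]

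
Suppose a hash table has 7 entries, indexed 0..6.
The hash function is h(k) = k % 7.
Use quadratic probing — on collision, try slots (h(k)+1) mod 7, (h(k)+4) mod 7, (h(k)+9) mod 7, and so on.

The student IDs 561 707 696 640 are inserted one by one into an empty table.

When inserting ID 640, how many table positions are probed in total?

2

561 hashes to 1; slot 1 is free => place at 1.
707 hashes to 0; slot 0 is free => place at 0.
696 hashes to 3; slot 3 is free => place at 3.
640 hashes to 3; 3 taken => place at 4.
Table: [707, 561, —, 696, 640, —, —]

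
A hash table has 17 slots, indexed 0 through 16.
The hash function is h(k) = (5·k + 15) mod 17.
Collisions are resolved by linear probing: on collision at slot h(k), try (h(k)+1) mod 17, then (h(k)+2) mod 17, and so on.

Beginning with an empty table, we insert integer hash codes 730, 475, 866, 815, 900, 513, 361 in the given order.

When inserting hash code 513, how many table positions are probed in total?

Insert 730: h=10, slot 10 empty -> index 10.
Insert 475: h=10, slot 10 occupied -> index 11.
Insert 866: h=10, slots 10,11 occupied -> index 12.
Insert 815: h=10, slots 10,11,12 occupied -> index 13.
Insert 900: h=10, slots 10,11,12,13 occupied -> index 14.
Insert 513: h=13, slots 13,14 occupied -> index 15.
Insert 361: h=1, slot 1 empty -> index 1.
Table: [., 361, ., ., ., ., ., ., ., ., 730, 475, 866, 815, 900, 513, .]

3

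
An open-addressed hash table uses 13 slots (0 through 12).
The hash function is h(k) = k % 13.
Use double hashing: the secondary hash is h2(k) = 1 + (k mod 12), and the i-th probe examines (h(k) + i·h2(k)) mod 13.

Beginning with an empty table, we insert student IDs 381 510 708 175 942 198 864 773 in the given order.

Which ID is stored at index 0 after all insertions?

942

381 hashes to 4; slot 4 is free → place at 4.
510 hashes to 3; slot 3 is free → place at 3.
708 hashes to 6; slot 6 is free → place at 6.
175 hashes to 6, h2=8; 6 taken → place at 1.
942 hashes to 6, h2=7; 6 taken → place at 0.
198 hashes to 3, h2=7; 3 taken → place at 10.
864 hashes to 6, h2=1; 6 taken → place at 7.
773 hashes to 6, h2=6; 6 taken → place at 12.
Table: [942, 175, ., 510, 381, ., 708, 864, ., ., 198, ., 773]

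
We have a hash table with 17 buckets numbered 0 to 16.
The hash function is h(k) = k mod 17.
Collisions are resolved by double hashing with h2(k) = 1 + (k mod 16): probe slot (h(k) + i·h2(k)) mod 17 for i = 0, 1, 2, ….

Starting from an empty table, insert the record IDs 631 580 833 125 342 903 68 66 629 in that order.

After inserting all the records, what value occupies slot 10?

631 hashes to 2; slot 2 is free → place at 2.
580 hashes to 2, h2=5; 2 taken → place at 7.
833 hashes to 0; slot 0 is free → place at 0.
125 hashes to 6; slot 6 is free → place at 6.
342 hashes to 2, h2=7; 2 taken → place at 9.
903 hashes to 2, h2=8; 2 taken → place at 10.
68 hashes to 0, h2=5; 0 taken → place at 5.
66 hashes to 15; slot 15 is free → place at 15.
629 hashes to 0, h2=6; 0,6 taken → place at 12.
Table: [833, -, 631, -, -, 68, 125, 580, -, 342, 903, -, 629, -, -, 66, -]

903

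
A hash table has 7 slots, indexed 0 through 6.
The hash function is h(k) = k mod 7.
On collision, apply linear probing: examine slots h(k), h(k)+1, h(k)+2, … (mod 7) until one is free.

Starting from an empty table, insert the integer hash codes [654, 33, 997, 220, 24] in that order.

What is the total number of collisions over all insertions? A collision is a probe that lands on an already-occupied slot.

8

654: h=3 => slot 3
33: h=5 => slot 5
997: h=3, probe 3,4 => slot 4
220: h=3, probe 3,4,5,6 => slot 6
24: h=3, probe 3,4,5,6,0 => slot 0
Table: [24, —, —, 654, 997, 33, 220]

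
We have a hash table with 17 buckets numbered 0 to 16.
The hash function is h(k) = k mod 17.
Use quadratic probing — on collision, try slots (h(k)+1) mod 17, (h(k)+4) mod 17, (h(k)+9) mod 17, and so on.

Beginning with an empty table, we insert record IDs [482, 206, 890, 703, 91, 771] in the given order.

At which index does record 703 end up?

10

Insert 482: h=6, slot 6 empty => index 6.
Insert 206: h=2, slot 2 empty => index 2.
Insert 890: h=6, slot 6 occupied => index 7.
Insert 703: h=6, slots 6,7 occupied => index 10.
Insert 91: h=6, slots 6,7,10 occupied => index 15.
Insert 771: h=6, slots 6,7,10,15 occupied => index 5.
Table: [∅, ∅, 206, ∅, ∅, 771, 482, 890, ∅, ∅, 703, ∅, ∅, ∅, ∅, 91, ∅]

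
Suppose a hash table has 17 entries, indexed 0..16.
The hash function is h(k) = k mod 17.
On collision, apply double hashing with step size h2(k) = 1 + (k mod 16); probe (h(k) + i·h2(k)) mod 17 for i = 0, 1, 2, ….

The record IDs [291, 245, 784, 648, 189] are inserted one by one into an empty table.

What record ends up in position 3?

Insert 291: h=2, slot 2 empty → index 2.
Insert 245: h=7, slot 7 empty → index 7.
Insert 784: h=2, h2=1, slot 2 occupied → index 3.
Insert 648: h=2, h2=9, slot 2 occupied → index 11.
Insert 189: h=2, h2=14, slot 2 occupied → index 16.
Table: [., ., 291, 784, ., ., ., 245, ., ., ., 648, ., ., ., ., 189]

784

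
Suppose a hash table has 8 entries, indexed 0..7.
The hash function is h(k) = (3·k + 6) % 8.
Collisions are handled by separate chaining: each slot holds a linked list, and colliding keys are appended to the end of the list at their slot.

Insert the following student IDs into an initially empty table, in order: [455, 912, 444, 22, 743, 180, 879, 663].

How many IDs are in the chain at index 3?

4

Insert 455: h=3, bucket 3 empty → new chain.
Insert 912: h=6, bucket 6 empty → new chain.
Insert 444: h=2, bucket 2 empty → new chain.
Insert 22: h=0, bucket 0 empty → new chain.
Insert 743: h=3, bucket 3 nonempty → append to chain.
Insert 180: h=2, bucket 2 nonempty → append to chain.
Insert 879: h=3, bucket 3 nonempty → append to chain.
Insert 663: h=3, bucket 3 nonempty → append to chain.
Final buckets:
0: 22
1: .
2: 444 -> 180
3: 455 -> 743 -> 879 -> 663
4: .
5: .
6: 912
7: .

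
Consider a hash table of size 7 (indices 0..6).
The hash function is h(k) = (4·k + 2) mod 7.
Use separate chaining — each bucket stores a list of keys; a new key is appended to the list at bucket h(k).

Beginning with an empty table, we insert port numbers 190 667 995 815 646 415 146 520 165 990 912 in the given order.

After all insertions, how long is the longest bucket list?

Insert 190: h=6, bucket 6 empty -> new chain.
Insert 667: h=3, bucket 3 empty -> new chain.
Insert 995: h=6, bucket 6 nonempty -> append to chain.
Insert 815: h=0, bucket 0 empty -> new chain.
Insert 646: h=3, bucket 3 nonempty -> append to chain.
Insert 415: h=3, bucket 3 nonempty -> append to chain.
Insert 146: h=5, bucket 5 empty -> new chain.
Insert 520: h=3, bucket 3 nonempty -> append to chain.
Insert 165: h=4, bucket 4 empty -> new chain.
Insert 990: h=0, bucket 0 nonempty -> append to chain.
Insert 912: h=3, bucket 3 nonempty -> append to chain.
Final buckets:
0: 815 -> 990
1: ∅
2: ∅
3: 667 -> 646 -> 415 -> 520 -> 912
4: 165
5: 146
6: 190 -> 995

5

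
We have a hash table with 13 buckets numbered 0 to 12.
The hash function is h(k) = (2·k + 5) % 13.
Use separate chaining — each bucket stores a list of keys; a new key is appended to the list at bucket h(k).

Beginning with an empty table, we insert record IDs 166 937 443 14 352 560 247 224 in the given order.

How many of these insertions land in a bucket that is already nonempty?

166 -> bucket 12
937 -> bucket 7
443 -> bucket 7 (collision)
14 -> bucket 7 (collision)
352 -> bucket 7 (collision)
560 -> bucket 7 (collision)
247 -> bucket 5
224 -> bucket 11
Final buckets:
0: ∅
1: ∅
2: ∅
3: ∅
4: ∅
5: 247
6: ∅
7: 937 -> 443 -> 14 -> 352 -> 560
8: ∅
9: ∅
10: ∅
11: 224
12: 166

4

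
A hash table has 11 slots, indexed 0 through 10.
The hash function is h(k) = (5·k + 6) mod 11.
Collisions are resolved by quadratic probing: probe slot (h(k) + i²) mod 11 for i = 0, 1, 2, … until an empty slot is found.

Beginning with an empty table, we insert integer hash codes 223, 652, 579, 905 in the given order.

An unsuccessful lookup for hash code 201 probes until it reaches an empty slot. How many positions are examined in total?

223 hashes to 10; slot 10 is free -> place at 10.
652 hashes to 10; 10 taken -> place at 0.
579 hashes to 8; slot 8 is free -> place at 8.
905 hashes to 10; 10,0 taken -> place at 3.
Table: [652, -, -, 905, -, -, -, -, 579, -, 223]
Lookup 201: h=10, probe 10,0,3,8,4 → slot 4 empty, not found.

5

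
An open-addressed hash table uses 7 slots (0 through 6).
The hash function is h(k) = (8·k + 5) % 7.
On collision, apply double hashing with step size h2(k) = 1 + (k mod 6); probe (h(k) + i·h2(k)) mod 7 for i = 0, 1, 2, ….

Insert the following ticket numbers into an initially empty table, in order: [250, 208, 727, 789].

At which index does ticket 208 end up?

250 hashes to 3; slot 3 is free -> place at 3.
208 hashes to 3, h2=5; 3 taken -> place at 1.
727 hashes to 4; slot 4 is free -> place at 4.
789 hashes to 3, h2=4; 3 taken -> place at 0.
Table: [789, 208, —, 250, 727, —, —]

1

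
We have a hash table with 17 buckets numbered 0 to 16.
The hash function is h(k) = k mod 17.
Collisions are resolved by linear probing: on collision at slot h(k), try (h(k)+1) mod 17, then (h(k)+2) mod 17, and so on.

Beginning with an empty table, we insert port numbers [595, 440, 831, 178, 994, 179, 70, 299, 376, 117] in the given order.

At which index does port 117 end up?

1

595 hashes to 0; slot 0 is free -> place at 0.
440 hashes to 15; slot 15 is free -> place at 15.
831 hashes to 15; 15 taken -> place at 16.
178 hashes to 8; slot 8 is free -> place at 8.
994 hashes to 8; 8 taken -> place at 9.
179 hashes to 9; 9 taken -> place at 10.
70 hashes to 2; slot 2 is free -> place at 2.
299 hashes to 10; 10 taken -> place at 11.
376 hashes to 2; 2 taken -> place at 3.
117 hashes to 15; 15,16,0 taken -> place at 1.
Table: [595, 117, 70, 376, ., ., ., ., 178, 994, 179, 299, ., ., ., 440, 831]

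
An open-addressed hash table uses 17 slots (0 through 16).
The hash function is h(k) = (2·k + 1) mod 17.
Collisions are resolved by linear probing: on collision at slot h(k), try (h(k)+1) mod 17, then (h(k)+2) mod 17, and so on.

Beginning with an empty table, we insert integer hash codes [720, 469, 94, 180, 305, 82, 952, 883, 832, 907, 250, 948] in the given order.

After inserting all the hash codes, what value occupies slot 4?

469

720: h=13 → slot 13
469: h=4 → slot 4
94: h=2 → slot 2
180: h=4, probe 4,5 → slot 5
305: h=16 → slot 16
82: h=12 → slot 12
952: h=1 → slot 1
883: h=16, probe 16,0 → slot 0
832: h=16, probe 16,0,1,2,3 → slot 3
907: h=13, probe 13,14 → slot 14
250: h=8 → slot 8
948: h=10 → slot 10
Table: [883, 952, 94, 832, 469, 180, _, _, 250, _, 948, _, 82, 720, 907, _, 305]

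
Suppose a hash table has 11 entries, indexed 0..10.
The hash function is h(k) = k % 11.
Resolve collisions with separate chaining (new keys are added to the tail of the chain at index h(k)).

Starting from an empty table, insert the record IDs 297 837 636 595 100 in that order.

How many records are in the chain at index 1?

297 → bucket 0
837 → bucket 1
636 → bucket 9
595 → bucket 1 (collision)
100 → bucket 1 (collision)
Final buckets:
0: 297
1: 837 -> 595 -> 100
2: —
3: —
4: —
5: —
6: —
7: —
8: —
9: 636
10: —

3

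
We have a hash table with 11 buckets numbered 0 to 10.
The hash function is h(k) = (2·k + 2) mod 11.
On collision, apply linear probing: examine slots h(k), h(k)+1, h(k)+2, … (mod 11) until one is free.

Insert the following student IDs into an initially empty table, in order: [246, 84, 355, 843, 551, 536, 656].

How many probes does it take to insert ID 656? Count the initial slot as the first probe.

5

246 hashes to 10; slot 10 is free → place at 10.
84 hashes to 5; slot 5 is free → place at 5.
355 hashes to 8; slot 8 is free → place at 8.
843 hashes to 5; 5 taken → place at 6.
551 hashes to 4; slot 4 is free → place at 4.
536 hashes to 7; slot 7 is free → place at 7.
656 hashes to 5; 5,6,7,8 taken → place at 9.
Table: [∅, ∅, ∅, ∅, 551, 84, 843, 536, 355, 656, 246]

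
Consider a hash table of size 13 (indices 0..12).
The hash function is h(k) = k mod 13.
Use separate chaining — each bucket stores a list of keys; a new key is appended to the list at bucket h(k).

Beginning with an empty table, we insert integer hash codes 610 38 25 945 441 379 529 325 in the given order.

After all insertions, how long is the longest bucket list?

4

610 → bucket 12
38 → bucket 12 (collision)
25 → bucket 12 (collision)
945 → bucket 9
441 → bucket 12 (collision)
379 → bucket 2
529 → bucket 9 (collision)
325 → bucket 0
Final buckets:
0: 325
1: ∅
2: 379
3: ∅
4: ∅
5: ∅
6: ∅
7: ∅
8: ∅
9: 945 -> 529
10: ∅
11: ∅
12: 610 -> 38 -> 25 -> 441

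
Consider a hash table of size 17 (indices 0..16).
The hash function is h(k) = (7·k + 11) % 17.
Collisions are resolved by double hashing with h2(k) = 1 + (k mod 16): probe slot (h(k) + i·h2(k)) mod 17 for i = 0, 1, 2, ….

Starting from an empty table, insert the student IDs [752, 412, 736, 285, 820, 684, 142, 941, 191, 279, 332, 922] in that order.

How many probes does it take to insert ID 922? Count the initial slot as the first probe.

5

752: h=5 => slot 5
412: h=5, h2=13, probe 5,1 => slot 1
736: h=12 => slot 12
285: h=0 => slot 0
820: h=5, h2=5, probe 5,10 => slot 10
684: h=5, h2=13, probe 5,1,14 => slot 14
142: h=2 => slot 2
941: h=2, h2=14, probe 2,16 => slot 16
191: h=5, h2=16, probe 5,4 => slot 4
279: h=9 => slot 9
332: h=6 => slot 6
922: h=5, h2=11, probe 5,16,10,4,15 => slot 15
Table: [285, 412, 142, _, 191, 752, 332, _, _, 279, 820, _, 736, _, 684, 922, 941]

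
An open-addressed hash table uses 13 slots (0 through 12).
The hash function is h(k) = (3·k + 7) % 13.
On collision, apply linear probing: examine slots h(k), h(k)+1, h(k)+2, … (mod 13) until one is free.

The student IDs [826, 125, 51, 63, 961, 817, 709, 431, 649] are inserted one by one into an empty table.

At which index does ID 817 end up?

3

826: h=2 → slot 2
125: h=5 → slot 5
51: h=4 → slot 4
63: h=1 → slot 1
961: h=4, probe 4,5,6 → slot 6
817: h=1, probe 1,2,3 → slot 3
709: h=2, probe 2,3,4,5,6,7 → slot 7
431: h=0 → slot 0
649: h=4, probe 4,5,6,7,8 → slot 8
Table: [431, 63, 826, 817, 51, 125, 961, 709, 649, —, —, —, —]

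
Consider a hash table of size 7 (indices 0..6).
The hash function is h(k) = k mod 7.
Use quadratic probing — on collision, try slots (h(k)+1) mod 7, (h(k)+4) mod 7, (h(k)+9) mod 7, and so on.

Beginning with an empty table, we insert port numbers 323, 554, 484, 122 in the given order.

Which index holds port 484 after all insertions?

5

323: h=1 → slot 1
554: h=1, probe 1,2 → slot 2
484: h=1, probe 1,2,5 → slot 5
122: h=3 → slot 3
Table: [_, 323, 554, 122, _, 484, _]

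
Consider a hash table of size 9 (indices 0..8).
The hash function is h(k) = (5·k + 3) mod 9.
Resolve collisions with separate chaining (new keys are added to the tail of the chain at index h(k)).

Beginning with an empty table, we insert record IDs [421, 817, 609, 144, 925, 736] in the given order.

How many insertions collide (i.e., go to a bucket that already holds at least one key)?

3

421 -> bucket 2
817 -> bucket 2 (collision)
609 -> bucket 6
144 -> bucket 3
925 -> bucket 2 (collision)
736 -> bucket 2 (collision)
Final buckets:
0: ∅
1: ∅
2: 421 -> 817 -> 925 -> 736
3: 144
4: ∅
5: ∅
6: 609
7: ∅
8: ∅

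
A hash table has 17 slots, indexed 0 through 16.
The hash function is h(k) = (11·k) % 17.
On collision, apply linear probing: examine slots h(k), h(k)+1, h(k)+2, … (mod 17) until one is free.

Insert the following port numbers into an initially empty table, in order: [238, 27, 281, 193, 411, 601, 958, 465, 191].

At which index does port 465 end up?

3

Insert 238: h=0, slot 0 empty → index 0.
Insert 27: h=8, slot 8 empty → index 8.
Insert 281: h=14, slot 14 empty → index 14.
Insert 193: h=15, slot 15 empty → index 15.
Insert 411: h=16, slot 16 empty → index 16.
Insert 601: h=15, slots 15,16,0 occupied → index 1.
Insert 958: h=15, slots 15,16,0,1 occupied → index 2.
Insert 465: h=15, slots 15,16,0,1,2 occupied → index 3.
Insert 191: h=10, slot 10 empty → index 10.
Table: [238, 601, 958, 465, ∅, ∅, ∅, ∅, 27, ∅, 191, ∅, ∅, ∅, 281, 193, 411]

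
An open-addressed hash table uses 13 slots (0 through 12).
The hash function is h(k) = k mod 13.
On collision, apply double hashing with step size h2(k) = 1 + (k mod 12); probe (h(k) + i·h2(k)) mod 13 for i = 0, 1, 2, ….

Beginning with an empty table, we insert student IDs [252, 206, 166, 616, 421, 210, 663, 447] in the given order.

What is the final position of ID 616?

2

252: h=5 → slot 5
206: h=11 → slot 11
166: h=10 → slot 10
616: h=5, h2=5, probe 5,10,2 → slot 2
421: h=5, h2=2, probe 5,7 → slot 7
210: h=2, h2=7, probe 2,9 → slot 9
663: h=0 → slot 0
447: h=5, h2=4, probe 5,9,0,4 → slot 4
Table: [663, -, 616, -, 447, 252, -, 421, -, 210, 166, 206, -]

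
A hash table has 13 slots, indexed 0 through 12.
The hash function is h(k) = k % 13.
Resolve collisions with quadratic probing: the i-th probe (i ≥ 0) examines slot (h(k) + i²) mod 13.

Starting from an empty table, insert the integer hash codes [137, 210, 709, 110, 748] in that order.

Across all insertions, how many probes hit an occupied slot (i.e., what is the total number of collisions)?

3

Insert 137: h=7, slot 7 empty => index 7.
Insert 210: h=2, slot 2 empty => index 2.
Insert 709: h=7, slot 7 occupied => index 8.
Insert 110: h=6, slot 6 empty => index 6.
Insert 748: h=7, slots 7,8 occupied => index 11.
Table: [-, -, 210, -, -, -, 110, 137, 709, -, -, 748, -]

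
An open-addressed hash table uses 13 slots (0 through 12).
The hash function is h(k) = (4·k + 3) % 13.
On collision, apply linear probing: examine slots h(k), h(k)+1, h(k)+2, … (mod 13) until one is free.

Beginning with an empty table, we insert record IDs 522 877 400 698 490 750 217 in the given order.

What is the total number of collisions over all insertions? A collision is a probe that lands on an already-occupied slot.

522: h=11 -> slot 11
877: h=1 -> slot 1
400: h=4 -> slot 4
698: h=0 -> slot 0
490: h=0, probe 0,1,2 -> slot 2
750: h=0, probe 0,1,2,3 -> slot 3
217: h=0, probe 0,1,2,3,4,5 -> slot 5
Table: [698, 877, 490, 750, 400, 217, ∅, ∅, ∅, ∅, ∅, 522, ∅]

10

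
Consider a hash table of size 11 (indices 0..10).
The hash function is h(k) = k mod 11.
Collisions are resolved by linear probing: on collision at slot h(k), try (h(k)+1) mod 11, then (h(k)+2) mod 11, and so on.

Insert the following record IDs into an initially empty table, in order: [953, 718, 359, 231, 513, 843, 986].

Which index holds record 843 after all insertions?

953: h=7 → slot 7
718: h=3 → slot 3
359: h=7, probe 7,8 → slot 8
231: h=0 → slot 0
513: h=7, probe 7,8,9 → slot 9
843: h=7, probe 7,8,9,10 → slot 10
986: h=7, probe 7,8,9,10,0,1 → slot 1
Table: [231, 986, -, 718, -, -, -, 953, 359, 513, 843]

10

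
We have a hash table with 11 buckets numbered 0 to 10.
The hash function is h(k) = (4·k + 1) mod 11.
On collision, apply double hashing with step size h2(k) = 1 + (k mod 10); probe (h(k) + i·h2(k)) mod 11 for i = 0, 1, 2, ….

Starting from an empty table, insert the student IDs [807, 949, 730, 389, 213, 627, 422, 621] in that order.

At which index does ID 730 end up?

807: h=6 -> slot 6
949: h=2 -> slot 2
730: h=6, h2=1, probe 6,7 -> slot 7
389: h=6, h2=10, probe 6,5 -> slot 5
213: h=6, h2=4, probe 6,10 -> slot 10
627: h=1 -> slot 1
422: h=6, h2=3, probe 6,9 -> slot 9
621: h=10, h2=2, probe 10,1,3 -> slot 3
Table: [∅, 627, 949, 621, ∅, 389, 807, 730, ∅, 422, 213]

7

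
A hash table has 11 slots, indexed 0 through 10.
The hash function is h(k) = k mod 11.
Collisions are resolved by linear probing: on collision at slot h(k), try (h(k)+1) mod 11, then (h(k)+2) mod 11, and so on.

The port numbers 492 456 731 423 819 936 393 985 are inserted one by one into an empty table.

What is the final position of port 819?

Insert 492: h=8, slot 8 empty -> index 8.
Insert 456: h=5, slot 5 empty -> index 5.
Insert 731: h=5, slot 5 occupied -> index 6.
Insert 423: h=5, slots 5,6 occupied -> index 7.
Insert 819: h=5, slots 5,6,7,8 occupied -> index 9.
Insert 936: h=1, slot 1 empty -> index 1.
Insert 393: h=8, slots 8,9 occupied -> index 10.
Insert 985: h=6, slots 6,7,8,9,10 occupied -> index 0.
Table: [985, 936, -, -, -, 456, 731, 423, 492, 819, 393]

9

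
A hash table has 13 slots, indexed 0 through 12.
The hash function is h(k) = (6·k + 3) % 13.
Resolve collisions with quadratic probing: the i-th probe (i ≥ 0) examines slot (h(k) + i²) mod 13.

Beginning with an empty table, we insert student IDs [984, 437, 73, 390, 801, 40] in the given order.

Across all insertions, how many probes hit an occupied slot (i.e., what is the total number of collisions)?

4

984 hashes to 5; slot 5 is free → place at 5.
437 hashes to 12; slot 12 is free → place at 12.
73 hashes to 12; 12 taken → place at 0.
390 hashes to 3; slot 3 is free → place at 3.
801 hashes to 12; 12,0,3 taken → place at 8.
40 hashes to 9; slot 9 is free → place at 9.
Table: [73, —, —, 390, —, 984, —, —, 801, 40, —, —, 437]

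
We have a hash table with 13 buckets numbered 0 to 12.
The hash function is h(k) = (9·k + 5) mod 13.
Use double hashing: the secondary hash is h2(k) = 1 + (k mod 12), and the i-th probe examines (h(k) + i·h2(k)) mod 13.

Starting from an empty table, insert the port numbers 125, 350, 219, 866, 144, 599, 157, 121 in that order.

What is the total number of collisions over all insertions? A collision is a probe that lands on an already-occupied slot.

Insert 125: h=12, slot 12 empty -> index 12.
Insert 350: h=9, slot 9 empty -> index 9.
Insert 219: h=0, slot 0 empty -> index 0.
Insert 866: h=12, h2=3, slot 12 occupied -> index 2.
Insert 144: h=1, slot 1 empty -> index 1.
Insert 599: h=1, h2=12, slots 1,0,12 occupied -> index 11.
Insert 157: h=1, h2=2, slot 1 occupied -> index 3.
Insert 121: h=2, h2=2, slot 2 occupied -> index 4.
Table: [219, 144, 866, 157, 121, _, _, _, _, 350, _, 599, 125]

6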